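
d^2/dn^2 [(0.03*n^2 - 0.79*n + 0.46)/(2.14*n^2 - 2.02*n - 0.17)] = (-4.44089209850063e-16*n^4 - 6.9764*n^3 + 12.70518*n^2 - 13.65534*n + 4.63297)/(9.800344*n^6 - 27.752376*n^5 + 23.860572*n^4 - 3.833152*n^3 - 1.895466*n^2 - 0.175134*n - 0.004913)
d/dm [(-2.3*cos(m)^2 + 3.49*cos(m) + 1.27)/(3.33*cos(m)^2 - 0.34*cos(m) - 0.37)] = (10.8397*cos(m)^2 + 6.7562*cos(m) + 0.8595)*sin(m)/(11.0889*cos(m)^4 - 2.2644*cos(m)^3 - 2.3486*cos(m)^2 + 0.2516*cos(m) + 0.1369)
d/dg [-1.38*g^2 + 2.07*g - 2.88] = 2.07 - 2.76*g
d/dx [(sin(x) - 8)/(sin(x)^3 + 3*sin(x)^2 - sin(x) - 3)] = (-2*sin(x)^3 + 21*sin(x)^2 + 48*sin(x) - 11)/((sin(x) + 3)^2*cos(x)^3)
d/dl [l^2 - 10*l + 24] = 2*l - 10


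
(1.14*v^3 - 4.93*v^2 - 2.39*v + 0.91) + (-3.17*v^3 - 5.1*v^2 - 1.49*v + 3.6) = -2.03*v^3 - 10.03*v^2 - 3.88*v + 4.51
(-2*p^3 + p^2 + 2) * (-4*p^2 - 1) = 8*p^5 - 4*p^4 + 2*p^3 - 9*p^2 - 2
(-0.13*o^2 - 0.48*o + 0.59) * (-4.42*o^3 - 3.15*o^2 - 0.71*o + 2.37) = 0.5746*o^5 + 2.5311*o^4 - 1.0035*o^3 - 1.8258*o^2 - 1.5565*o + 1.3983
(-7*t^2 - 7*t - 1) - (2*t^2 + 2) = -9*t^2 - 7*t - 3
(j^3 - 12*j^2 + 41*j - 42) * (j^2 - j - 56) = j^5 - 13*j^4 - 3*j^3 + 589*j^2 - 2254*j + 2352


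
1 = 1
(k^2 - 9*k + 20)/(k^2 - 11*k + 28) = (k - 5)/(k - 7)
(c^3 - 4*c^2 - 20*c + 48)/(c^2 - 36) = (c^2 + 2*c - 8)/(c + 6)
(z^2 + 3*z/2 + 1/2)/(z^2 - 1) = (z + 1/2)/(z - 1)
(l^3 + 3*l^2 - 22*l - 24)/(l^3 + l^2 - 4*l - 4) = (l^2 + 2*l - 24)/(l^2 - 4)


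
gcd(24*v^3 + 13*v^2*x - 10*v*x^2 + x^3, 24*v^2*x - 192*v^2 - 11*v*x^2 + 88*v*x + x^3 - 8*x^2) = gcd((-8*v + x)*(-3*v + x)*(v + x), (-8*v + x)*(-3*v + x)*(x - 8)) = 24*v^2 - 11*v*x + x^2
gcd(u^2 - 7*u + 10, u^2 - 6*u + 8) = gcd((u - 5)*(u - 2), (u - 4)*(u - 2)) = u - 2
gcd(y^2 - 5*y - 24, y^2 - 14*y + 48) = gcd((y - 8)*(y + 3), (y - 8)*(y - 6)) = y - 8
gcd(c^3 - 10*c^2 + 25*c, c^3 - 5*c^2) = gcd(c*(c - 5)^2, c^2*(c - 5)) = c^2 - 5*c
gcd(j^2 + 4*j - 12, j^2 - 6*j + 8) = j - 2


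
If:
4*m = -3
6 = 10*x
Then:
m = -3/4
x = 3/5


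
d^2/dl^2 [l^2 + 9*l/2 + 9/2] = 2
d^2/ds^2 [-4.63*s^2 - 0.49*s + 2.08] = -9.26000000000000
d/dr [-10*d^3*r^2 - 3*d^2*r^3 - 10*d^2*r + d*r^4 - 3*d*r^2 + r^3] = -20*d^3*r - 9*d^2*r^2 - 10*d^2 + 4*d*r^3 - 6*d*r + 3*r^2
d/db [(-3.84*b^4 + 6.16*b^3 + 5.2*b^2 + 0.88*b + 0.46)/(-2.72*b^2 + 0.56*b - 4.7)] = (20.8896*b^5 - 23.2064*b^4 + 79.0912*b^3 - 81.5504*b^2 - 46.3776*b - 4.3936)/(7.3984*b^4 - 3.0464*b^3 + 25.8816*b^2 - 5.264*b + 22.09)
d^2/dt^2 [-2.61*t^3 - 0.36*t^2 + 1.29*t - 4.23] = -15.66*t - 0.72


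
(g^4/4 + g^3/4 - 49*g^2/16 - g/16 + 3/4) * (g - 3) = g^5/4 - g^4/2 - 61*g^3/16 + 73*g^2/8 + 15*g/16 - 9/4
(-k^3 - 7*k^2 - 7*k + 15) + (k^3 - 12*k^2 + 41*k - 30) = -19*k^2 + 34*k - 15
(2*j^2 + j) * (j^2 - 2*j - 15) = 2*j^4 - 3*j^3 - 32*j^2 - 15*j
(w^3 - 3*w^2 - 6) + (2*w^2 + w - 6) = w^3 - w^2 + w - 12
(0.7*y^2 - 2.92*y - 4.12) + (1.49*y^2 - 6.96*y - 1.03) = 2.19*y^2 - 9.88*y - 5.15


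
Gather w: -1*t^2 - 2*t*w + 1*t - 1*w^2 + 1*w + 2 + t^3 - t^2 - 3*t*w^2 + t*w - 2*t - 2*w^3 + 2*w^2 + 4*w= t^3 - 2*t^2 - t - 2*w^3 + w^2*(1 - 3*t) + w*(5 - t) + 2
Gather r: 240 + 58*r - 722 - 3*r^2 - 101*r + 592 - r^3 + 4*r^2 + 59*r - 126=-r^3 + r^2 + 16*r - 16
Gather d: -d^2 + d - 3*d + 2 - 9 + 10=-d^2 - 2*d + 3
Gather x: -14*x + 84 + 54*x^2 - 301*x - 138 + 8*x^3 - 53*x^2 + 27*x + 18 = 8*x^3 + x^2 - 288*x - 36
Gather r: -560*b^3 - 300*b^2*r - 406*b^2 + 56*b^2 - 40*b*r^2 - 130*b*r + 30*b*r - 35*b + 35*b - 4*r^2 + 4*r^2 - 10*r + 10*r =-560*b^3 - 350*b^2 - 40*b*r^2 + r*(-300*b^2 - 100*b)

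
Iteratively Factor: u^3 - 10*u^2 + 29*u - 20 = (u - 5)*(u^2 - 5*u + 4) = (u - 5)*(u - 1)*(u - 4)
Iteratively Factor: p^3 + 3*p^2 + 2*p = (p + 1)*(p^2 + 2*p) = p*(p + 1)*(p + 2)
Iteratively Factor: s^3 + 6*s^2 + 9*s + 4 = (s + 4)*(s^2 + 2*s + 1) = (s + 1)*(s + 4)*(s + 1)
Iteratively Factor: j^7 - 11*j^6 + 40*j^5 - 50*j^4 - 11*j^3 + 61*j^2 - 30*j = (j - 3)*(j^6 - 8*j^5 + 16*j^4 - 2*j^3 - 17*j^2 + 10*j) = (j - 3)*(j - 2)*(j^5 - 6*j^4 + 4*j^3 + 6*j^2 - 5*j) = (j - 3)*(j - 2)*(j + 1)*(j^4 - 7*j^3 + 11*j^2 - 5*j) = (j - 3)*(j - 2)*(j - 1)*(j + 1)*(j^3 - 6*j^2 + 5*j) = j*(j - 3)*(j - 2)*(j - 1)*(j + 1)*(j^2 - 6*j + 5) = j*(j - 5)*(j - 3)*(j - 2)*(j - 1)*(j + 1)*(j - 1)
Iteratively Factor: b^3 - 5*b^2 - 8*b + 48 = (b - 4)*(b^2 - b - 12) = (b - 4)^2*(b + 3)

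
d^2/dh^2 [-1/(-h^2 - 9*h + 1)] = 2*(-h^2 - 9*h + (2*h + 9)^2 + 1)/(h^2 + 9*h - 1)^3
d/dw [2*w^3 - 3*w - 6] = 6*w^2 - 3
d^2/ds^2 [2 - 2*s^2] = -4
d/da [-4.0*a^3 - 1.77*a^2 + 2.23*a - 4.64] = -12.0*a^2 - 3.54*a + 2.23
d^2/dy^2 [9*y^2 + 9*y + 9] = 18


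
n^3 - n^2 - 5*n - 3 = (n - 3)*(n + 1)^2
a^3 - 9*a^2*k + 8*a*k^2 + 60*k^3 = (a - 6*k)*(a - 5*k)*(a + 2*k)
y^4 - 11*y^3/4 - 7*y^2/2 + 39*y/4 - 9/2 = (y - 3)*(y - 1)*(y - 3/4)*(y + 2)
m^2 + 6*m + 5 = (m + 1)*(m + 5)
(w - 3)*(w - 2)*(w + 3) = w^3 - 2*w^2 - 9*w + 18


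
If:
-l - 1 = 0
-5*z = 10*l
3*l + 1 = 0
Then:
No Solution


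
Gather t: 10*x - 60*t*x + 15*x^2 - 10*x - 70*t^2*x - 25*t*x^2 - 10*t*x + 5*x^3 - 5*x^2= -70*t^2*x + t*(-25*x^2 - 70*x) + 5*x^3 + 10*x^2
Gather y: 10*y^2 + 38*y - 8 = 10*y^2 + 38*y - 8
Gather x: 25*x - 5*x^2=-5*x^2 + 25*x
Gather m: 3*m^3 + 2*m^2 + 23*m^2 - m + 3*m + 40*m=3*m^3 + 25*m^2 + 42*m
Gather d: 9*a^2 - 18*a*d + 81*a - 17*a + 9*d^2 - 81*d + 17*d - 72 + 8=9*a^2 + 64*a + 9*d^2 + d*(-18*a - 64) - 64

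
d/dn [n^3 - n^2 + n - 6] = 3*n^2 - 2*n + 1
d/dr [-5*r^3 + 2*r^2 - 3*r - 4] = -15*r^2 + 4*r - 3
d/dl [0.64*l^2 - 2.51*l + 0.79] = 1.28*l - 2.51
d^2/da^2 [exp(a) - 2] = exp(a)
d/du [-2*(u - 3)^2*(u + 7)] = -6*u^2 - 4*u + 66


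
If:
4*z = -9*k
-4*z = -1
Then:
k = -1/9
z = 1/4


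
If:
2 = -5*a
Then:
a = -2/5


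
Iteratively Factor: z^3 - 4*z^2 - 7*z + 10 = (z - 5)*(z^2 + z - 2) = (z - 5)*(z - 1)*(z + 2)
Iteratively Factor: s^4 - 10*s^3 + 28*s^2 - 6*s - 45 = (s - 3)*(s^3 - 7*s^2 + 7*s + 15) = (s - 3)^2*(s^2 - 4*s - 5) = (s - 3)^2*(s + 1)*(s - 5)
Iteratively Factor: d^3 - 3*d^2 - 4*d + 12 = (d - 2)*(d^2 - d - 6) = (d - 3)*(d - 2)*(d + 2)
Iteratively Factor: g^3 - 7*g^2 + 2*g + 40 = (g - 5)*(g^2 - 2*g - 8) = (g - 5)*(g + 2)*(g - 4)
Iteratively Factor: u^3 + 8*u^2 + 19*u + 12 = (u + 1)*(u^2 + 7*u + 12) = (u + 1)*(u + 3)*(u + 4)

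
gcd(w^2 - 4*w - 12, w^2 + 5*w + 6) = w + 2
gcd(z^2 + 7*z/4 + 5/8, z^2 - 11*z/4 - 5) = z + 5/4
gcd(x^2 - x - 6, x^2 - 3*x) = x - 3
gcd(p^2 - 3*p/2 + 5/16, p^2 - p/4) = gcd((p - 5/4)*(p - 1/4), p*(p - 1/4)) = p - 1/4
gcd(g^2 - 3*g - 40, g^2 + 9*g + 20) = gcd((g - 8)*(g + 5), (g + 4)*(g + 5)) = g + 5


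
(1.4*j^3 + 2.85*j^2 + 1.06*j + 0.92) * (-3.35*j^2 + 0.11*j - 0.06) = -4.69*j^5 - 9.3935*j^4 - 3.3215*j^3 - 3.1364*j^2 + 0.0376*j - 0.0552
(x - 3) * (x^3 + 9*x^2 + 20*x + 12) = x^4 + 6*x^3 - 7*x^2 - 48*x - 36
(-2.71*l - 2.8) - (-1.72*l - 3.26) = 0.46 - 0.99*l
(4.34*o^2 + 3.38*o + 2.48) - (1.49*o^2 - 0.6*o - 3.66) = 2.85*o^2 + 3.98*o + 6.14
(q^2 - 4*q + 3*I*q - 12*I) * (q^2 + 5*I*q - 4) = q^4 - 4*q^3 + 8*I*q^3 - 19*q^2 - 32*I*q^2 + 76*q - 12*I*q + 48*I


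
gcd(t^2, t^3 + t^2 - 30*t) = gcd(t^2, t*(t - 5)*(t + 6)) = t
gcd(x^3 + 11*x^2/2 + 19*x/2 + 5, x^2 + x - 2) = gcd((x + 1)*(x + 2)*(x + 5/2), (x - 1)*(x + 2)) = x + 2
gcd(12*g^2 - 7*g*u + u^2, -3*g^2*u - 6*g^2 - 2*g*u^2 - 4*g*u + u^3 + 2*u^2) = -3*g + u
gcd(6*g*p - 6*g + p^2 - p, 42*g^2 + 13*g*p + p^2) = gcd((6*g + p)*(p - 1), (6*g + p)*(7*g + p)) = 6*g + p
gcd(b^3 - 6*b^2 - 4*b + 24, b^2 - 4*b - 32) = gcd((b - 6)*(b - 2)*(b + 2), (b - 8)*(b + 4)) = 1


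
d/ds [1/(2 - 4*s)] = (2*s - 1)^(-2)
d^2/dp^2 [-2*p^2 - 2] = -4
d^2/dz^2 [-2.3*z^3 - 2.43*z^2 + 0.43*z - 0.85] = -13.8*z - 4.86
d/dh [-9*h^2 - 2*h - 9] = -18*h - 2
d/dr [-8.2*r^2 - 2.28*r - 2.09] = -16.4*r - 2.28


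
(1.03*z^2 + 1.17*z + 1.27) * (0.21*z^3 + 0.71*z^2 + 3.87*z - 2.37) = 0.2163*z^5 + 0.977*z^4 + 5.0835*z^3 + 2.9885*z^2 + 2.142*z - 3.0099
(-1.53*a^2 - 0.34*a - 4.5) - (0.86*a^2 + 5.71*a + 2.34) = -2.39*a^2 - 6.05*a - 6.84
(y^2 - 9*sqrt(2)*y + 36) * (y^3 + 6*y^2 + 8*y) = y^5 - 9*sqrt(2)*y^4 + 6*y^4 - 54*sqrt(2)*y^3 + 44*y^3 - 72*sqrt(2)*y^2 + 216*y^2 + 288*y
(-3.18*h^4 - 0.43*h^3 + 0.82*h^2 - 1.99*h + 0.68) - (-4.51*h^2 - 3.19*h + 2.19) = -3.18*h^4 - 0.43*h^3 + 5.33*h^2 + 1.2*h - 1.51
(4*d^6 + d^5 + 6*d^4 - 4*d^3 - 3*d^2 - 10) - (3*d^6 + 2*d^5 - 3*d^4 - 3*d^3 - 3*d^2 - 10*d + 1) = d^6 - d^5 + 9*d^4 - d^3 + 10*d - 11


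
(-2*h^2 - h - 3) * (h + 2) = -2*h^3 - 5*h^2 - 5*h - 6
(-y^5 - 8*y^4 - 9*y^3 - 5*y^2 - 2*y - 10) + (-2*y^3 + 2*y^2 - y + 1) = -y^5 - 8*y^4 - 11*y^3 - 3*y^2 - 3*y - 9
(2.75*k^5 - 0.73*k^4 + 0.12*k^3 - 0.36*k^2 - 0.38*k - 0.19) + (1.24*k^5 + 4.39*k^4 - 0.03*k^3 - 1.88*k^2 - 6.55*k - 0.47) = 3.99*k^5 + 3.66*k^4 + 0.09*k^3 - 2.24*k^2 - 6.93*k - 0.66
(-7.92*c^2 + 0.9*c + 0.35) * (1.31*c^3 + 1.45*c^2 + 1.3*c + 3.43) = -10.3752*c^5 - 10.305*c^4 - 8.5325*c^3 - 25.4881*c^2 + 3.542*c + 1.2005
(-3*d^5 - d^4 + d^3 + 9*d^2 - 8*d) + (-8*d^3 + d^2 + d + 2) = -3*d^5 - d^4 - 7*d^3 + 10*d^2 - 7*d + 2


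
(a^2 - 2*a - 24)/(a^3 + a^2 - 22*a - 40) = (a - 6)/(a^2 - 3*a - 10)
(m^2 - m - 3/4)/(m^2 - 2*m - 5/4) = (2*m - 3)/(2*m - 5)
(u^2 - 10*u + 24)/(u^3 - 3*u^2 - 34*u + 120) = (u - 6)/(u^2 + u - 30)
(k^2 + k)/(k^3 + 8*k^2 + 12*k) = (k + 1)/(k^2 + 8*k + 12)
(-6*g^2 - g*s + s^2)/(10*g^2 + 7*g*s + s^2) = (-3*g + s)/(5*g + s)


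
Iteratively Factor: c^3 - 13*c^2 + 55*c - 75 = (c - 5)*(c^2 - 8*c + 15) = (c - 5)*(c - 3)*(c - 5)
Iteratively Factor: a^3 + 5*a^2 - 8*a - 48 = (a - 3)*(a^2 + 8*a + 16) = (a - 3)*(a + 4)*(a + 4)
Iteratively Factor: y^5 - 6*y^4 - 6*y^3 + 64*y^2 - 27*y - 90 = (y + 1)*(y^4 - 7*y^3 + y^2 + 63*y - 90) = (y - 2)*(y + 1)*(y^3 - 5*y^2 - 9*y + 45) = (y - 5)*(y - 2)*(y + 1)*(y^2 - 9) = (y - 5)*(y - 3)*(y - 2)*(y + 1)*(y + 3)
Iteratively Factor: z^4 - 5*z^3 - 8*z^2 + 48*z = (z)*(z^3 - 5*z^2 - 8*z + 48) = z*(z + 3)*(z^2 - 8*z + 16) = z*(z - 4)*(z + 3)*(z - 4)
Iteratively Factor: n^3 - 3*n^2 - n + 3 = (n - 1)*(n^2 - 2*n - 3) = (n - 3)*(n - 1)*(n + 1)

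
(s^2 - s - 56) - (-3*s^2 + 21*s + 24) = 4*s^2 - 22*s - 80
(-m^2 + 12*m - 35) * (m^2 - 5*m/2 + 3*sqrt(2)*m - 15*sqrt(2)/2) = -m^4 - 3*sqrt(2)*m^3 + 29*m^3/2 - 65*m^2 + 87*sqrt(2)*m^2/2 - 195*sqrt(2)*m + 175*m/2 + 525*sqrt(2)/2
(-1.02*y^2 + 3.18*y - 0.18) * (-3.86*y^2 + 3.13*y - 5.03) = 3.9372*y^4 - 15.4674*y^3 + 15.7788*y^2 - 16.5588*y + 0.9054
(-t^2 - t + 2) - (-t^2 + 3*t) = 2 - 4*t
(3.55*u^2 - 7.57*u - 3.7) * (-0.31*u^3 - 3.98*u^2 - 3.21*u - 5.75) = -1.1005*u^5 - 11.7823*u^4 + 19.8801*u^3 + 18.6132*u^2 + 55.4045*u + 21.275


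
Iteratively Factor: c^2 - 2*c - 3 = (c + 1)*(c - 3)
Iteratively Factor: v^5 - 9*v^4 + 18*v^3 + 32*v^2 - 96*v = (v - 4)*(v^4 - 5*v^3 - 2*v^2 + 24*v) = v*(v - 4)*(v^3 - 5*v^2 - 2*v + 24) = v*(v - 4)^2*(v^2 - v - 6) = v*(v - 4)^2*(v + 2)*(v - 3)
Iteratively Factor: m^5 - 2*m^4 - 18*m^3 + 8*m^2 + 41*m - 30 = (m + 2)*(m^4 - 4*m^3 - 10*m^2 + 28*m - 15) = (m - 5)*(m + 2)*(m^3 + m^2 - 5*m + 3) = (m - 5)*(m - 1)*(m + 2)*(m^2 + 2*m - 3) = (m - 5)*(m - 1)*(m + 2)*(m + 3)*(m - 1)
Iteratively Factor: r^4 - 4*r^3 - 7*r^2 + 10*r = (r - 5)*(r^3 + r^2 - 2*r) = r*(r - 5)*(r^2 + r - 2) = r*(r - 5)*(r - 1)*(r + 2)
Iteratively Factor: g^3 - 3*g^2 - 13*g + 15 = (g - 5)*(g^2 + 2*g - 3) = (g - 5)*(g + 3)*(g - 1)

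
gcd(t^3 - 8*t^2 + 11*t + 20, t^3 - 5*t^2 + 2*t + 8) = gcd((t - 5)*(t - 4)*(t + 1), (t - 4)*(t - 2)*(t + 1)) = t^2 - 3*t - 4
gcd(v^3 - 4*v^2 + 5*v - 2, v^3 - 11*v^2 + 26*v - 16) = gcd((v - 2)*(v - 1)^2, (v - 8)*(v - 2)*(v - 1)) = v^2 - 3*v + 2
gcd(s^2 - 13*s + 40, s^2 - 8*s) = s - 8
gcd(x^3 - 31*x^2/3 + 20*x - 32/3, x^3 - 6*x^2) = 1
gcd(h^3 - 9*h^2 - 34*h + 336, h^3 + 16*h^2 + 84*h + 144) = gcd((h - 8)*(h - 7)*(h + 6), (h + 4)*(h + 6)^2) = h + 6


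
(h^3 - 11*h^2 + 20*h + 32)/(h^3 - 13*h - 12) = (h - 8)/(h + 3)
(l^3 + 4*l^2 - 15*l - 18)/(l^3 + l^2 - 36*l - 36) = (l - 3)/(l - 6)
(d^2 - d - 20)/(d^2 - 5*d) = (d + 4)/d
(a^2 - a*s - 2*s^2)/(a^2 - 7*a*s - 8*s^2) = (-a + 2*s)/(-a + 8*s)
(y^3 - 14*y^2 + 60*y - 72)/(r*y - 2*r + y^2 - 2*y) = (y^2 - 12*y + 36)/(r + y)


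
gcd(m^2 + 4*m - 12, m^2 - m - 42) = m + 6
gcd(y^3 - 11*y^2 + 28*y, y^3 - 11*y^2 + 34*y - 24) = y - 4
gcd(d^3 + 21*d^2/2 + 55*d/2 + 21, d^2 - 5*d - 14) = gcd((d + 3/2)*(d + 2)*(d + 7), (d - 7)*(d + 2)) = d + 2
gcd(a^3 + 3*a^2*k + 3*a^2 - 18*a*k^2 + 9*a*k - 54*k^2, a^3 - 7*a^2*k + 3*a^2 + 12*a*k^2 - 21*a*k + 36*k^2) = a^2 - 3*a*k + 3*a - 9*k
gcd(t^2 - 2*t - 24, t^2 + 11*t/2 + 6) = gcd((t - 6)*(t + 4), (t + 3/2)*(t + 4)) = t + 4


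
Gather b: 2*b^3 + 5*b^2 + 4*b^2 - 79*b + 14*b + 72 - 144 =2*b^3 + 9*b^2 - 65*b - 72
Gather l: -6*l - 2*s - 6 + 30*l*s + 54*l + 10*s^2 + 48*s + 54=l*(30*s + 48) + 10*s^2 + 46*s + 48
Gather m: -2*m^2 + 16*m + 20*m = -2*m^2 + 36*m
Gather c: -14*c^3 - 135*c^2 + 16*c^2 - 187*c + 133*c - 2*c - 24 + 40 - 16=-14*c^3 - 119*c^2 - 56*c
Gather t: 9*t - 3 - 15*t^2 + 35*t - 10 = -15*t^2 + 44*t - 13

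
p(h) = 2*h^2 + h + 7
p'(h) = 4*h + 1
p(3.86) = 40.66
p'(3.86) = 16.44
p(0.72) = 8.76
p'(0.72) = 3.88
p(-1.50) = 10.00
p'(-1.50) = -5.00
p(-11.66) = 267.25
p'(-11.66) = -45.64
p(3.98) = 42.66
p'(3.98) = 16.92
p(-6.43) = 83.26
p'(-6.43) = -24.72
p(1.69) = 14.40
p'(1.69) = 7.76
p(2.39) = 20.81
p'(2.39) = 10.56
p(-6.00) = 73.00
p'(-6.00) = -23.00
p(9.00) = 178.00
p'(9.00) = 37.00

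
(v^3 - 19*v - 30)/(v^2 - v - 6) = (v^2 - 2*v - 15)/(v - 3)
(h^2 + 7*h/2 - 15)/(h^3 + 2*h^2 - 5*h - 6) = (h^2 + 7*h/2 - 15)/(h^3 + 2*h^2 - 5*h - 6)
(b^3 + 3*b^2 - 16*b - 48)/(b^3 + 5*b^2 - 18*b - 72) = (b + 4)/(b + 6)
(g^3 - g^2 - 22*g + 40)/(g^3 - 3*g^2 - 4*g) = (g^2 + 3*g - 10)/(g*(g + 1))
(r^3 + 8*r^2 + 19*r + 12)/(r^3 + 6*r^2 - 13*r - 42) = (r^3 + 8*r^2 + 19*r + 12)/(r^3 + 6*r^2 - 13*r - 42)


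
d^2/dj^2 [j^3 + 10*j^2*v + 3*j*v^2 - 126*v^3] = 6*j + 20*v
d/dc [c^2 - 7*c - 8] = 2*c - 7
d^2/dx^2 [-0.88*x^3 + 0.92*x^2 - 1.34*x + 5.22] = 1.84 - 5.28*x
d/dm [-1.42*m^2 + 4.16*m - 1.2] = 4.16 - 2.84*m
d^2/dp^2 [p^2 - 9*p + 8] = 2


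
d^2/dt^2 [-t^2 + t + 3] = -2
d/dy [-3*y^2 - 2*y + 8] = -6*y - 2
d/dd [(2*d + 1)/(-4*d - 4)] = -1/(4*(d + 1)^2)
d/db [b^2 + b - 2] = 2*b + 1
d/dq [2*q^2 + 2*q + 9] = 4*q + 2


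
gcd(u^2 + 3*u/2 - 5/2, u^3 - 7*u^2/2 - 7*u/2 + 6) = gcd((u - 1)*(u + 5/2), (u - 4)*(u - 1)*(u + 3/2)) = u - 1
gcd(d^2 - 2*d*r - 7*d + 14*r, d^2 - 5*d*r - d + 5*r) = 1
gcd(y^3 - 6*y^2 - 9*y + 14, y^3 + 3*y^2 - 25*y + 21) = y - 1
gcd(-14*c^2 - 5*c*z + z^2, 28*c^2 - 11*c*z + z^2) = -7*c + z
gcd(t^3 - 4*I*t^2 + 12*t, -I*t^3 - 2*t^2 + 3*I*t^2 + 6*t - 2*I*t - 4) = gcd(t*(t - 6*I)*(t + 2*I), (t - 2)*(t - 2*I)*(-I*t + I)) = 1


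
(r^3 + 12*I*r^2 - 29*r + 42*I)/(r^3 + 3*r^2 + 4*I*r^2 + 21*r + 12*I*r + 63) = (r^2 + 5*I*r + 6)/(r^2 + 3*r*(1 - I) - 9*I)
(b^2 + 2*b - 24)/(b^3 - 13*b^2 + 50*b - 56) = (b + 6)/(b^2 - 9*b + 14)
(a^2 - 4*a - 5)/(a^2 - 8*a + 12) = (a^2 - 4*a - 5)/(a^2 - 8*a + 12)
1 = 1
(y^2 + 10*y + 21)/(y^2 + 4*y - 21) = (y + 3)/(y - 3)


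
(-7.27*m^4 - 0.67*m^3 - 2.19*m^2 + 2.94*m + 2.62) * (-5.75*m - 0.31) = 41.8025*m^5 + 6.1062*m^4 + 12.8002*m^3 - 16.2261*m^2 - 15.9764*m - 0.8122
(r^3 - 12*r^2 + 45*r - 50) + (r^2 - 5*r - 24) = r^3 - 11*r^2 + 40*r - 74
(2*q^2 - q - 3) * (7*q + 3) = 14*q^3 - q^2 - 24*q - 9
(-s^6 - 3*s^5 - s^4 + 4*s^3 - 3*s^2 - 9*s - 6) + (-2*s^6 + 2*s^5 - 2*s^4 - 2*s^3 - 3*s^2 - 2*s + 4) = -3*s^6 - s^5 - 3*s^4 + 2*s^3 - 6*s^2 - 11*s - 2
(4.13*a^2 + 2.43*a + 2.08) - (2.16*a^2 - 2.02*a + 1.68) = 1.97*a^2 + 4.45*a + 0.4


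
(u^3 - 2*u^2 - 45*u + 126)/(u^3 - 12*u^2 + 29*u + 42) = (u^2 + 4*u - 21)/(u^2 - 6*u - 7)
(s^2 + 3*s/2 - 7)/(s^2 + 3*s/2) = (2*s^2 + 3*s - 14)/(s*(2*s + 3))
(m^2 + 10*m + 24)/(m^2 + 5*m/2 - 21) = 2*(m + 4)/(2*m - 7)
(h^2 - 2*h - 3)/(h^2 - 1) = (h - 3)/(h - 1)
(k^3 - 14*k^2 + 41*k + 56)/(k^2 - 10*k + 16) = (k^2 - 6*k - 7)/(k - 2)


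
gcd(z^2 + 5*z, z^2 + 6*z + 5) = z + 5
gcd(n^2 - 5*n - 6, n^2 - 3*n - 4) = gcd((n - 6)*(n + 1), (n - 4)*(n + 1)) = n + 1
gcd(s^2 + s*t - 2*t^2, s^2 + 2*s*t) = s + 2*t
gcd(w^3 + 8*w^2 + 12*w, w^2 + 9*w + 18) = w + 6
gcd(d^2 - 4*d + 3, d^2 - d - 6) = d - 3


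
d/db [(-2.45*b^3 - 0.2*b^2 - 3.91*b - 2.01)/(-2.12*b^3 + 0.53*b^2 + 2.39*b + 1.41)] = (-1.7225*b^4 - 28.2894*b^3 - 21.5528*b^2 + 1.5666*b - 0.7092)/(4.4944*b^6 - 2.2472*b^5 - 9.8527*b^4 - 3.445*b^3 + 7.2067*b^2 + 6.7398*b + 1.9881)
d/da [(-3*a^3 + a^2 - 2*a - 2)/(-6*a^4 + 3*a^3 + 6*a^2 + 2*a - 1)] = (-18*a^6 + 12*a^5 - 57*a^4 - 48*a^3 + 41*a^2 + 22*a + 6)/(36*a^8 - 36*a^7 - 63*a^6 + 12*a^5 + 60*a^4 + 18*a^3 - 8*a^2 - 4*a + 1)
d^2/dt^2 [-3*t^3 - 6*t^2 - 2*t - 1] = -18*t - 12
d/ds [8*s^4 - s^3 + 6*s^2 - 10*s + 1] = 32*s^3 - 3*s^2 + 12*s - 10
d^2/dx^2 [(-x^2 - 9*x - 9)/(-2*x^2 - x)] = 2*(34*x^3 + 108*x^2 + 54*x + 9)/(x^3*(8*x^3 + 12*x^2 + 6*x + 1))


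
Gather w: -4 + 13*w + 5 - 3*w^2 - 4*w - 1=-3*w^2 + 9*w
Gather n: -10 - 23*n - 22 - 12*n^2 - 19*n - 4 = -12*n^2 - 42*n - 36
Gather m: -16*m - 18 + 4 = -16*m - 14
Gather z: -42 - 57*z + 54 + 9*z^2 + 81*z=9*z^2 + 24*z + 12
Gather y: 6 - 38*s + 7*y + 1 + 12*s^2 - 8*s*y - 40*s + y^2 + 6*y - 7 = 12*s^2 - 78*s + y^2 + y*(13 - 8*s)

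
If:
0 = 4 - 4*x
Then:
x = 1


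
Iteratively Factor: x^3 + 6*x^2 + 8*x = (x + 4)*(x^2 + 2*x) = (x + 2)*(x + 4)*(x)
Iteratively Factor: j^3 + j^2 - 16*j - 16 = (j + 1)*(j^2 - 16) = (j + 1)*(j + 4)*(j - 4)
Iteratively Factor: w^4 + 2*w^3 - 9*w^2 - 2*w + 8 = (w - 2)*(w^3 + 4*w^2 - w - 4) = (w - 2)*(w - 1)*(w^2 + 5*w + 4) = (w - 2)*(w - 1)*(w + 4)*(w + 1)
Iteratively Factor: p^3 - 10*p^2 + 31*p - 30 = (p - 2)*(p^2 - 8*p + 15) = (p - 3)*(p - 2)*(p - 5)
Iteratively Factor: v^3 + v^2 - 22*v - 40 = (v + 4)*(v^2 - 3*v - 10) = (v - 5)*(v + 4)*(v + 2)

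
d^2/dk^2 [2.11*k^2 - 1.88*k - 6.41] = 4.22000000000000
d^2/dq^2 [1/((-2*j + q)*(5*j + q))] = 2*(-(2*j - q)^2 + (2*j - q)*(5*j + q) - (5*j + q)^2)/((2*j - q)^3*(5*j + q)^3)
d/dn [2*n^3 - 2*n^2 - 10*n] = 6*n^2 - 4*n - 10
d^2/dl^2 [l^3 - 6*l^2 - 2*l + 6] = 6*l - 12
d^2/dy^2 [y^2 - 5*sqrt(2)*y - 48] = 2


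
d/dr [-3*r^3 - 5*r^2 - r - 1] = -9*r^2 - 10*r - 1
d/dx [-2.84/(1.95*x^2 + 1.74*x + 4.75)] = (11.076*x + 4.9416)/(1.95*x^2 + 1.74*x + 4.75)^2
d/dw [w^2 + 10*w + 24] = 2*w + 10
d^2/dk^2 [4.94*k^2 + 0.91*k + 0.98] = 9.88000000000000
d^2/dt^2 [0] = 0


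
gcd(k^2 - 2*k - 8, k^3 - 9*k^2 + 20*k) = k - 4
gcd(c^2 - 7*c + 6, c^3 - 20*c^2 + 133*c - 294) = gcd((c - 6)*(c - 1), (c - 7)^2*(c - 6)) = c - 6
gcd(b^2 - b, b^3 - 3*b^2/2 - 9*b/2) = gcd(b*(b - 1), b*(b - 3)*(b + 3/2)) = b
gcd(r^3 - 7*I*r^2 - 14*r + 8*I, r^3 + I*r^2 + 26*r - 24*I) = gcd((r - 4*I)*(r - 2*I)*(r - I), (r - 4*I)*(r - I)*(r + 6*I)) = r^2 - 5*I*r - 4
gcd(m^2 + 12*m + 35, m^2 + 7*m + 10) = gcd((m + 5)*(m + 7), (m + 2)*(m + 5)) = m + 5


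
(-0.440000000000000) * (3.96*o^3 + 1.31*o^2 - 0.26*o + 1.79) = -1.7424*o^3 - 0.5764*o^2 + 0.1144*o - 0.7876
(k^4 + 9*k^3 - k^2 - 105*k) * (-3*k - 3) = -3*k^5 - 30*k^4 - 24*k^3 + 318*k^2 + 315*k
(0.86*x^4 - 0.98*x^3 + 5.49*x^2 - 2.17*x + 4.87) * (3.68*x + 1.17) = 3.1648*x^5 - 2.6002*x^4 + 19.0566*x^3 - 1.5623*x^2 + 15.3827*x + 5.6979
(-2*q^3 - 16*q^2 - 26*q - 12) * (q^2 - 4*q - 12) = -2*q^5 - 8*q^4 + 62*q^3 + 284*q^2 + 360*q + 144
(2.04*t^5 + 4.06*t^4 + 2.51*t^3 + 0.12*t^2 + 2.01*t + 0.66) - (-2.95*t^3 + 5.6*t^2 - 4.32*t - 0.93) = 2.04*t^5 + 4.06*t^4 + 5.46*t^3 - 5.48*t^2 + 6.33*t + 1.59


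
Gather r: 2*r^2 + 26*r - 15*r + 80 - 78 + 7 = 2*r^2 + 11*r + 9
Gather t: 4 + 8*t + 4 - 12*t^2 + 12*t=-12*t^2 + 20*t + 8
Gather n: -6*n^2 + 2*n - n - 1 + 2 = -6*n^2 + n + 1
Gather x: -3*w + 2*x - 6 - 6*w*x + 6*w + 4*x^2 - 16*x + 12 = 3*w + 4*x^2 + x*(-6*w - 14) + 6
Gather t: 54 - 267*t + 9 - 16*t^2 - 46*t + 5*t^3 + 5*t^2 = 5*t^3 - 11*t^2 - 313*t + 63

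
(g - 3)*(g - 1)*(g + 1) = g^3 - 3*g^2 - g + 3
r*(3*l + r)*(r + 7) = 3*l*r^2 + 21*l*r + r^3 + 7*r^2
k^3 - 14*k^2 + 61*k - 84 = (k - 7)*(k - 4)*(k - 3)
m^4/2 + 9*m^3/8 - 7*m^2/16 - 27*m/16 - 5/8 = (m/2 + 1)*(m - 5/4)*(m + 1/2)*(m + 1)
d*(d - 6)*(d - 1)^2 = d^4 - 8*d^3 + 13*d^2 - 6*d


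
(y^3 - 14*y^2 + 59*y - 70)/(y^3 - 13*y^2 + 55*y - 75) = (y^2 - 9*y + 14)/(y^2 - 8*y + 15)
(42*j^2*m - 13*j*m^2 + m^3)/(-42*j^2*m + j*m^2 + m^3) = (-7*j + m)/(7*j + m)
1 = 1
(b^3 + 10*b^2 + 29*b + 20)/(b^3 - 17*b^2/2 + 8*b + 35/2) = 2*(b^2 + 9*b + 20)/(2*b^2 - 19*b + 35)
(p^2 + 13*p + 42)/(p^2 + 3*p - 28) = (p + 6)/(p - 4)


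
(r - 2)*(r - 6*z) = r^2 - 6*r*z - 2*r + 12*z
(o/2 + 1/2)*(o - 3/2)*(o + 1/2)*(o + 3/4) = o^4/2 + 3*o^3/8 - 7*o^2/8 - 33*o/32 - 9/32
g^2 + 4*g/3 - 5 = (g - 5/3)*(g + 3)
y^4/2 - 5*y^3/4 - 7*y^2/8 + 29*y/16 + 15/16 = (y/2 + 1/2)*(y - 5/2)*(y - 3/2)*(y + 1/2)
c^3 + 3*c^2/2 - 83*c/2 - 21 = (c - 6)*(c + 1/2)*(c + 7)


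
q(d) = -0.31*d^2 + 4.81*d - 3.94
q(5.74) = 13.46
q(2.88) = 7.34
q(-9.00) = -72.34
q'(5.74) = 1.25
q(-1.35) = -11.00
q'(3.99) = 2.34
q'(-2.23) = 6.19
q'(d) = 4.81 - 0.62*d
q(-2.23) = -16.21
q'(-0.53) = 5.14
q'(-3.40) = 6.92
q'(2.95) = 2.98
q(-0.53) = -6.58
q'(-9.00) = 10.39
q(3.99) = 10.32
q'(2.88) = 3.02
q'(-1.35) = 5.65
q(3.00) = 7.70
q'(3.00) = 2.95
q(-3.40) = -23.88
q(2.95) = 7.55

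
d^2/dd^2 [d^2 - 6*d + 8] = 2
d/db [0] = 0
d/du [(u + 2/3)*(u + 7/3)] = 2*u + 3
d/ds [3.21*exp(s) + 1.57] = 3.21*exp(s)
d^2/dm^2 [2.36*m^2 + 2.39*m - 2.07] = 4.72000000000000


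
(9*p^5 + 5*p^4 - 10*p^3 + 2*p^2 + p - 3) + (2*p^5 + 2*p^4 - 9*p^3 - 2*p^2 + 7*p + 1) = 11*p^5 + 7*p^4 - 19*p^3 + 8*p - 2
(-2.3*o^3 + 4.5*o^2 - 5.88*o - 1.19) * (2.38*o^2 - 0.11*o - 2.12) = -5.474*o^5 + 10.963*o^4 - 9.6134*o^3 - 11.7254*o^2 + 12.5965*o + 2.5228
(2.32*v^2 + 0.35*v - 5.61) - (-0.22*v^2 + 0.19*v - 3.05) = 2.54*v^2 + 0.16*v - 2.56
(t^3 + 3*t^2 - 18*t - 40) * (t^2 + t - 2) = t^5 + 4*t^4 - 17*t^3 - 64*t^2 - 4*t + 80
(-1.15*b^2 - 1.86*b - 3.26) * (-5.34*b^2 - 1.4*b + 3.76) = 6.141*b^4 + 11.5424*b^3 + 15.6884*b^2 - 2.4296*b - 12.2576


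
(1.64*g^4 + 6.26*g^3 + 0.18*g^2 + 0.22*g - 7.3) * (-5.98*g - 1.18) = -9.8072*g^5 - 39.37*g^4 - 8.4632*g^3 - 1.528*g^2 + 43.3944*g + 8.614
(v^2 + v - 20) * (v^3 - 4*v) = v^5 + v^4 - 24*v^3 - 4*v^2 + 80*v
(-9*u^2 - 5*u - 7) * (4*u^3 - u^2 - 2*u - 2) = -36*u^5 - 11*u^4 - 5*u^3 + 35*u^2 + 24*u + 14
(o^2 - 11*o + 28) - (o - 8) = o^2 - 12*o + 36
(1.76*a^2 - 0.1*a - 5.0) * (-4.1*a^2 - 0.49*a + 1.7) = -7.216*a^4 - 0.4524*a^3 + 23.541*a^2 + 2.28*a - 8.5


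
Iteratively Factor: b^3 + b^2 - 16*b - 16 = (b + 4)*(b^2 - 3*b - 4) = (b - 4)*(b + 4)*(b + 1)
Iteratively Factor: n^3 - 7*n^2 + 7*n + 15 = (n + 1)*(n^2 - 8*n + 15) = (n - 3)*(n + 1)*(n - 5)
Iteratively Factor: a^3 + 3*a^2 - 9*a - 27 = (a + 3)*(a^2 - 9) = (a + 3)^2*(a - 3)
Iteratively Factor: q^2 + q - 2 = (q - 1)*(q + 2)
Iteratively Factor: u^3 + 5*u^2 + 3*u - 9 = (u + 3)*(u^2 + 2*u - 3) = (u - 1)*(u + 3)*(u + 3)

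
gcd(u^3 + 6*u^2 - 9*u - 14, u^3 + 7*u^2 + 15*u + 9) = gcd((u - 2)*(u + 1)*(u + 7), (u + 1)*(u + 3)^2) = u + 1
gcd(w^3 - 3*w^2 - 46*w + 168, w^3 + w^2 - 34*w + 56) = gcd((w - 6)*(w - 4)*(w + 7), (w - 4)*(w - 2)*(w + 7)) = w^2 + 3*w - 28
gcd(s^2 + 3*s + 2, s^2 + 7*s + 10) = s + 2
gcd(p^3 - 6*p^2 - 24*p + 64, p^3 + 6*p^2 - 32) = p^2 + 2*p - 8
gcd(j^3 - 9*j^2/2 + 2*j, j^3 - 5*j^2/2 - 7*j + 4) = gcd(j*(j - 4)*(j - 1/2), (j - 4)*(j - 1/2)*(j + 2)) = j^2 - 9*j/2 + 2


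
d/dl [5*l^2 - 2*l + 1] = 10*l - 2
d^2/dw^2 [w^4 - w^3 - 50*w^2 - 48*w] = 12*w^2 - 6*w - 100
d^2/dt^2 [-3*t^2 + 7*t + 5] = -6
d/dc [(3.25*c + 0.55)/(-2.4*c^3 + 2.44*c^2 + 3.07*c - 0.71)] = (15.6*c^3 - 3.97*c^2 - 2.684*c - 3.996)/(5.76*c^6 - 11.712*c^5 - 8.7824*c^4 + 18.3896*c^3 + 5.9601*c^2 - 4.3594*c + 0.5041)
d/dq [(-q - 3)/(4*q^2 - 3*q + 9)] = (-4*q^2 + 3*q + (q + 3)*(8*q - 3) - 9)/(4*q^2 - 3*q + 9)^2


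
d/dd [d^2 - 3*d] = 2*d - 3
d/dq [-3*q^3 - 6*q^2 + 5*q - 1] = -9*q^2 - 12*q + 5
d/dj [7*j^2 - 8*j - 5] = 14*j - 8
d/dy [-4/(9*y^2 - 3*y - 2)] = 12*(6*y - 1)/(-9*y^2 + 3*y + 2)^2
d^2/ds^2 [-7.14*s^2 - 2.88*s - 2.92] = -14.2800000000000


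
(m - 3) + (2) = m - 1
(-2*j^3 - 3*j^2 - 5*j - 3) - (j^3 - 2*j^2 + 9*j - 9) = -3*j^3 - j^2 - 14*j + 6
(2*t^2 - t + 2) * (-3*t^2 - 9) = -6*t^4 + 3*t^3 - 24*t^2 + 9*t - 18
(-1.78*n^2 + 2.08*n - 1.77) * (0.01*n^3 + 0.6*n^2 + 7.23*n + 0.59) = -0.0178*n^5 - 1.0472*n^4 - 11.6391*n^3 + 12.9262*n^2 - 11.5699*n - 1.0443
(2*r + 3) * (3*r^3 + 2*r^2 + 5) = 6*r^4 + 13*r^3 + 6*r^2 + 10*r + 15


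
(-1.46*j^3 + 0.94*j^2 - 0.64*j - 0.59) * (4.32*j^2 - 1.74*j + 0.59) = -6.3072*j^5 + 6.6012*j^4 - 5.2618*j^3 - 0.8806*j^2 + 0.649*j - 0.3481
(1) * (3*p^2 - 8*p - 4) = 3*p^2 - 8*p - 4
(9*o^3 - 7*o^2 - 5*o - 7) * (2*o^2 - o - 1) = 18*o^5 - 23*o^4 - 12*o^3 - 2*o^2 + 12*o + 7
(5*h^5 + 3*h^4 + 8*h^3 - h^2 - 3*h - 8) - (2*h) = 5*h^5 + 3*h^4 + 8*h^3 - h^2 - 5*h - 8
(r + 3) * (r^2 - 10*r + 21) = r^3 - 7*r^2 - 9*r + 63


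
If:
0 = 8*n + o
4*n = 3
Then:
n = 3/4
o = -6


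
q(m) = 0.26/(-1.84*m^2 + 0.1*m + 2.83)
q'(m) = 0.26*(3.68*m - 0.1)/(-1.84*m^2 + 0.1*m + 2.83)^2 = (0.9568*m - 0.026)/(-1.84*m^2 + 0.1*m + 2.83)^2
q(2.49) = -0.03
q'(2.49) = 0.03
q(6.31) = -0.00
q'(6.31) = 0.00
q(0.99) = 0.23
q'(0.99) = 0.73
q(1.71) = -0.11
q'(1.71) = 0.28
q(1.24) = 2.08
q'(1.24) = 74.49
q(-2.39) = -0.03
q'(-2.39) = -0.04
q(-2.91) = -0.02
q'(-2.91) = -0.02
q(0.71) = 0.13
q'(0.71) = 0.17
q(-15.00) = -0.00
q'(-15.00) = -0.00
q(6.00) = -0.00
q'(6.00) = 0.00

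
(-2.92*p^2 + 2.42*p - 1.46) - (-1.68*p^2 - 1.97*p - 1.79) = -1.24*p^2 + 4.39*p + 0.33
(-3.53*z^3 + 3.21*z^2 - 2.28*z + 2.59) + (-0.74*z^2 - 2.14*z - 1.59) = -3.53*z^3 + 2.47*z^2 - 4.42*z + 1.0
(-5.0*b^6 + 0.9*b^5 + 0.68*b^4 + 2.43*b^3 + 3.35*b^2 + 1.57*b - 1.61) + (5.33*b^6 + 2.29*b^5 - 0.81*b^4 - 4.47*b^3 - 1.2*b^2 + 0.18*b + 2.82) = 0.33*b^6 + 3.19*b^5 - 0.13*b^4 - 2.04*b^3 + 2.15*b^2 + 1.75*b + 1.21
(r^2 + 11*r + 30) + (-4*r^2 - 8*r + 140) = -3*r^2 + 3*r + 170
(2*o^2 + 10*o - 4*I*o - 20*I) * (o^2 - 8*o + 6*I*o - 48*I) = 2*o^4 - 6*o^3 + 8*I*o^3 - 56*o^2 - 24*I*o^2 - 72*o - 320*I*o - 960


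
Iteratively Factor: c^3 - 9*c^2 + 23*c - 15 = (c - 1)*(c^2 - 8*c + 15) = (c - 5)*(c - 1)*(c - 3)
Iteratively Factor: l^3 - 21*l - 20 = (l - 5)*(l^2 + 5*l + 4) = (l - 5)*(l + 4)*(l + 1)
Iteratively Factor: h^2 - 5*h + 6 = (h - 2)*(h - 3)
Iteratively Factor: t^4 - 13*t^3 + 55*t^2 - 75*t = (t)*(t^3 - 13*t^2 + 55*t - 75) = t*(t - 5)*(t^2 - 8*t + 15) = t*(t - 5)*(t - 3)*(t - 5)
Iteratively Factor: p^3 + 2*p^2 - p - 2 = (p + 1)*(p^2 + p - 2) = (p - 1)*(p + 1)*(p + 2)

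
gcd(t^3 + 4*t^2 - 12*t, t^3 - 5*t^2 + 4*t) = t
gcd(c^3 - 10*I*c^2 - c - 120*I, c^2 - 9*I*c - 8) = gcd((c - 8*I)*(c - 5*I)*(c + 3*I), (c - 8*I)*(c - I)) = c - 8*I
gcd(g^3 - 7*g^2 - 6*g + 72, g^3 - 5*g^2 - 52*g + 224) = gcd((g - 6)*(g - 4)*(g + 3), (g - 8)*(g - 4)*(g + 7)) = g - 4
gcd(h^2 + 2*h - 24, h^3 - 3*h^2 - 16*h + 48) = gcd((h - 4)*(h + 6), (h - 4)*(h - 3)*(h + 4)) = h - 4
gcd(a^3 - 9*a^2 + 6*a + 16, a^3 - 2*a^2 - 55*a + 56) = a - 8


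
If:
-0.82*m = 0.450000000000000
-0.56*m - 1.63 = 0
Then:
No Solution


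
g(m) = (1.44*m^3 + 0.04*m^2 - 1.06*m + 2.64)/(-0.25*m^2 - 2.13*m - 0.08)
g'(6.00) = -3.77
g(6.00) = -14.12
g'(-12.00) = 27.33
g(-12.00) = 234.52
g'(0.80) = 0.80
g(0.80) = -1.31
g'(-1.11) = 2.88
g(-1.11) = 0.96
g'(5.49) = -3.62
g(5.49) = -12.24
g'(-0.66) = 4.21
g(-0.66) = 2.42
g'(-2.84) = 7.26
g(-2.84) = -6.83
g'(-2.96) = 7.81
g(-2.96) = -7.74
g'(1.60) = -1.26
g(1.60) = -1.68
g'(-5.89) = 55.20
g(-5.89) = -74.87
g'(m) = (0.5*m + 2.13)*(1.44*m^3 + 0.04*m^2 - 1.06*m + 2.64)/(-0.25*m^2 - 2.13*m - 0.08)^2 + (4.32*m^2 + 0.08*m - 1.06)/(-0.25*m^2 - 2.13*m - 0.08) = (-0.36*m^4 - 6.1344*m^3 - 0.6958*m^2 + 1.3136*m + 5.708)/(0.0625*m^4 + 1.065*m^3 + 4.5769*m^2 + 0.3408*m + 0.0064)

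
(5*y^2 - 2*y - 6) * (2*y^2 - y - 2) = 10*y^4 - 9*y^3 - 20*y^2 + 10*y + 12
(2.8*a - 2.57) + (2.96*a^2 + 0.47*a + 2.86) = 2.96*a^2 + 3.27*a + 0.29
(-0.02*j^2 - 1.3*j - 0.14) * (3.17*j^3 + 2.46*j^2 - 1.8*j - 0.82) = -0.0634*j^5 - 4.1702*j^4 - 3.6058*j^3 + 2.012*j^2 + 1.318*j + 0.1148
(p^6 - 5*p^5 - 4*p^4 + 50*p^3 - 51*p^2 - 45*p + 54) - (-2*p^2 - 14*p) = p^6 - 5*p^5 - 4*p^4 + 50*p^3 - 49*p^2 - 31*p + 54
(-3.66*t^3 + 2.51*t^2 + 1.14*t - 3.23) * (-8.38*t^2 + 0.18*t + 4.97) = 30.6708*t^5 - 21.6926*t^4 - 27.2916*t^3 + 39.7473*t^2 + 5.0844*t - 16.0531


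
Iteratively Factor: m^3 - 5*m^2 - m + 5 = (m - 5)*(m^2 - 1) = (m - 5)*(m + 1)*(m - 1)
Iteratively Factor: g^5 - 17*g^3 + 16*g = (g - 4)*(g^4 + 4*g^3 - g^2 - 4*g) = (g - 4)*(g + 4)*(g^3 - g) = (g - 4)*(g + 1)*(g + 4)*(g^2 - g) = (g - 4)*(g - 1)*(g + 1)*(g + 4)*(g)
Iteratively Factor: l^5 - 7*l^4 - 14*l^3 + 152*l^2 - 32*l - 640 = (l - 4)*(l^4 - 3*l^3 - 26*l^2 + 48*l + 160) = (l - 4)^2*(l^3 + l^2 - 22*l - 40) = (l - 5)*(l - 4)^2*(l^2 + 6*l + 8) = (l - 5)*(l - 4)^2*(l + 4)*(l + 2)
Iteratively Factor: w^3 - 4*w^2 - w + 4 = (w - 1)*(w^2 - 3*w - 4) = (w - 1)*(w + 1)*(w - 4)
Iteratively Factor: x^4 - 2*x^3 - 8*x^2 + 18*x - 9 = (x - 3)*(x^3 + x^2 - 5*x + 3) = (x - 3)*(x - 1)*(x^2 + 2*x - 3) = (x - 3)*(x - 1)^2*(x + 3)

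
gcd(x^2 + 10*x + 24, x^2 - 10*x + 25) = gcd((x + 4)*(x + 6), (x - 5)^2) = 1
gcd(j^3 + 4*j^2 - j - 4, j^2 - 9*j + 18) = 1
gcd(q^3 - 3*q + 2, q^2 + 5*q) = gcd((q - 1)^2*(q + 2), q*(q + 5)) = 1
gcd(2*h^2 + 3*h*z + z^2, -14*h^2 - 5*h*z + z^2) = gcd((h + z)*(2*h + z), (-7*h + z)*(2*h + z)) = 2*h + z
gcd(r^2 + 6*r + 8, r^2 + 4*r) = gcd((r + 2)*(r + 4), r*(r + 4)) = r + 4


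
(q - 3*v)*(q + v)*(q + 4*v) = q^3 + 2*q^2*v - 11*q*v^2 - 12*v^3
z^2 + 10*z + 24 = (z + 4)*(z + 6)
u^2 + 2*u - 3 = (u - 1)*(u + 3)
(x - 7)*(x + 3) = x^2 - 4*x - 21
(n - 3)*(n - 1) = n^2 - 4*n + 3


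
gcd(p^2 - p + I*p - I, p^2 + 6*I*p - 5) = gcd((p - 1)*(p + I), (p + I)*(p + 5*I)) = p + I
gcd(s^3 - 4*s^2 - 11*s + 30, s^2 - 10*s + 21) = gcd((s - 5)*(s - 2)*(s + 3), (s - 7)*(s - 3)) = 1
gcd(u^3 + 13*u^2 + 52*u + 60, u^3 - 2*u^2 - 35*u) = u + 5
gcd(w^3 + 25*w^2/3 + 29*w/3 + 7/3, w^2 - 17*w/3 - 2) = w + 1/3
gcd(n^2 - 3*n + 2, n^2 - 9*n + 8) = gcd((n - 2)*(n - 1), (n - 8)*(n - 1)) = n - 1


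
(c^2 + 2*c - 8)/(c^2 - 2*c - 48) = (-c^2 - 2*c + 8)/(-c^2 + 2*c + 48)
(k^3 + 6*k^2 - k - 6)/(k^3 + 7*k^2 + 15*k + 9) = (k^2 + 5*k - 6)/(k^2 + 6*k + 9)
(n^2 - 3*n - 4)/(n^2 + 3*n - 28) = (n + 1)/(n + 7)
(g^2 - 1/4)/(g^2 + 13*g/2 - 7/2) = (g + 1/2)/(g + 7)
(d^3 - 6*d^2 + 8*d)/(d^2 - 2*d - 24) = d*(-d^2 + 6*d - 8)/(-d^2 + 2*d + 24)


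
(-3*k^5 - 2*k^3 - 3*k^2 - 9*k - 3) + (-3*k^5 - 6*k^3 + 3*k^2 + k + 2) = -6*k^5 - 8*k^3 - 8*k - 1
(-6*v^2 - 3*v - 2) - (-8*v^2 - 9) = 2*v^2 - 3*v + 7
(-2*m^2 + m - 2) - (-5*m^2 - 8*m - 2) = 3*m^2 + 9*m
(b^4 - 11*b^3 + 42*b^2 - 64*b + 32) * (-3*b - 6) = -3*b^5 + 27*b^4 - 60*b^3 - 60*b^2 + 288*b - 192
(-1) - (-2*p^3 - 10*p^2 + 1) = 2*p^3 + 10*p^2 - 2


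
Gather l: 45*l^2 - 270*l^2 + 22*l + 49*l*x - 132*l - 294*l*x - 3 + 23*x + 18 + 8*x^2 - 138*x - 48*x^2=-225*l^2 + l*(-245*x - 110) - 40*x^2 - 115*x + 15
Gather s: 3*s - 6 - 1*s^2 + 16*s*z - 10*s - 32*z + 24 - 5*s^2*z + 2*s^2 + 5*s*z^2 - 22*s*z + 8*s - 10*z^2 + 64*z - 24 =s^2*(1 - 5*z) + s*(5*z^2 - 6*z + 1) - 10*z^2 + 32*z - 6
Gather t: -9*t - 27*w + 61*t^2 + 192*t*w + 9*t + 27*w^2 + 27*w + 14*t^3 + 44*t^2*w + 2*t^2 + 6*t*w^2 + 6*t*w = 14*t^3 + t^2*(44*w + 63) + t*(6*w^2 + 198*w) + 27*w^2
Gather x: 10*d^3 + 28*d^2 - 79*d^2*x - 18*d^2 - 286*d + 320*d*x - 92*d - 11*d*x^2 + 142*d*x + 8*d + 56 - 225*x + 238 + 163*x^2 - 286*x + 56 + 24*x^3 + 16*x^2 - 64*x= 10*d^3 + 10*d^2 - 370*d + 24*x^3 + x^2*(179 - 11*d) + x*(-79*d^2 + 462*d - 575) + 350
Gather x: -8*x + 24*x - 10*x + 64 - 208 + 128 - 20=6*x - 36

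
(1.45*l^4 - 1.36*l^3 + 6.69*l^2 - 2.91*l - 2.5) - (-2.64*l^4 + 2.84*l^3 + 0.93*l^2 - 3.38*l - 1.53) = 4.09*l^4 - 4.2*l^3 + 5.76*l^2 + 0.47*l - 0.97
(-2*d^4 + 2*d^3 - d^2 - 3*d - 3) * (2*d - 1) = -4*d^5 + 6*d^4 - 4*d^3 - 5*d^2 - 3*d + 3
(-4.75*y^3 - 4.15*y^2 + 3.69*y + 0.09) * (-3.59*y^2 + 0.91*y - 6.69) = 17.0525*y^5 + 10.576*y^4 + 14.7539*y^3 + 30.7983*y^2 - 24.6042*y - 0.6021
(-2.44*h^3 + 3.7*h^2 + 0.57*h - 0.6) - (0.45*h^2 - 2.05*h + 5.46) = -2.44*h^3 + 3.25*h^2 + 2.62*h - 6.06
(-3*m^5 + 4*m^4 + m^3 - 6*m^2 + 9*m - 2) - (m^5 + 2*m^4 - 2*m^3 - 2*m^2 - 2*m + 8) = -4*m^5 + 2*m^4 + 3*m^3 - 4*m^2 + 11*m - 10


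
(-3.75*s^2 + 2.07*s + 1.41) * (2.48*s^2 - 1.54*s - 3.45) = -9.3*s^4 + 10.9086*s^3 + 13.2465*s^2 - 9.3129*s - 4.8645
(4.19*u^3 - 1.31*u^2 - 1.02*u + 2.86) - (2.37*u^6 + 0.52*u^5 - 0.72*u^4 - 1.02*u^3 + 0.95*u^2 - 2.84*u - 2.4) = -2.37*u^6 - 0.52*u^5 + 0.72*u^4 + 5.21*u^3 - 2.26*u^2 + 1.82*u + 5.26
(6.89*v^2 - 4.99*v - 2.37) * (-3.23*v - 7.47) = -22.2547*v^3 - 35.3506*v^2 + 44.9304*v + 17.7039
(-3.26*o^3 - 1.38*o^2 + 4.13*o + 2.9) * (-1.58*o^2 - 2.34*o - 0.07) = 5.1508*o^5 + 9.8088*o^4 - 3.068*o^3 - 14.1496*o^2 - 7.0751*o - 0.203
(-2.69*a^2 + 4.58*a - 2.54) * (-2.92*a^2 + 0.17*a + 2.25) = 7.8548*a^4 - 13.8309*a^3 + 2.1429*a^2 + 9.8732*a - 5.715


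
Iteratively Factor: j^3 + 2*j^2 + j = (j + 1)*(j^2 + j) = j*(j + 1)*(j + 1)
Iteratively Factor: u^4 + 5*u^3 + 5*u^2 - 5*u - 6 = (u + 1)*(u^3 + 4*u^2 + u - 6) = (u + 1)*(u + 2)*(u^2 + 2*u - 3) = (u + 1)*(u + 2)*(u + 3)*(u - 1)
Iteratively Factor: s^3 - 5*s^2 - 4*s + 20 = (s - 5)*(s^2 - 4) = (s - 5)*(s - 2)*(s + 2)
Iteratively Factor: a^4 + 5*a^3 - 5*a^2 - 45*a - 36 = (a + 3)*(a^3 + 2*a^2 - 11*a - 12) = (a + 1)*(a + 3)*(a^2 + a - 12) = (a - 3)*(a + 1)*(a + 3)*(a + 4)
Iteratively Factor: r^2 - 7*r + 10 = (r - 2)*(r - 5)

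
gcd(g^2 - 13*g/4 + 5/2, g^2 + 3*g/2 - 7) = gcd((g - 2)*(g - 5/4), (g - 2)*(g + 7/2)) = g - 2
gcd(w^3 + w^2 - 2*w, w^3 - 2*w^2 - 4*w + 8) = w + 2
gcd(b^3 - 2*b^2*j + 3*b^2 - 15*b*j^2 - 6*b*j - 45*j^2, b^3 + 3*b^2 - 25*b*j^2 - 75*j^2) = b^2 - 5*b*j + 3*b - 15*j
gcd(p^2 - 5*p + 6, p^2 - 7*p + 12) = p - 3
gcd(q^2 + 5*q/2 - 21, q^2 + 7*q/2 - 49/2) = q - 7/2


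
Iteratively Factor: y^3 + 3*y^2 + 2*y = (y)*(y^2 + 3*y + 2) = y*(y + 2)*(y + 1)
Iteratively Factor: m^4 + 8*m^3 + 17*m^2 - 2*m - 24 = (m + 2)*(m^3 + 6*m^2 + 5*m - 12) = (m - 1)*(m + 2)*(m^2 + 7*m + 12) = (m - 1)*(m + 2)*(m + 4)*(m + 3)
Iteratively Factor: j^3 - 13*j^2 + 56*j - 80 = (j - 4)*(j^2 - 9*j + 20) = (j - 4)^2*(j - 5)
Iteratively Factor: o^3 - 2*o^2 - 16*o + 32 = (o - 4)*(o^2 + 2*o - 8) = (o - 4)*(o - 2)*(o + 4)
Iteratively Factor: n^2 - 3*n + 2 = (n - 1)*(n - 2)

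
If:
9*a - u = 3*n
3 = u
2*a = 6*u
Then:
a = 9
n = 26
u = 3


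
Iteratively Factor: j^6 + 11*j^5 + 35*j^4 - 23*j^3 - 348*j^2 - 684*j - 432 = (j + 3)*(j^5 + 8*j^4 + 11*j^3 - 56*j^2 - 180*j - 144) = (j + 2)*(j + 3)*(j^4 + 6*j^3 - j^2 - 54*j - 72) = (j + 2)^2*(j + 3)*(j^3 + 4*j^2 - 9*j - 36) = (j - 3)*(j + 2)^2*(j + 3)*(j^2 + 7*j + 12) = (j - 3)*(j + 2)^2*(j + 3)*(j + 4)*(j + 3)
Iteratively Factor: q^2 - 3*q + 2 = (q - 2)*(q - 1)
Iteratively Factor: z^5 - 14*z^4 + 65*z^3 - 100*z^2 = (z)*(z^4 - 14*z^3 + 65*z^2 - 100*z) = z*(z - 5)*(z^3 - 9*z^2 + 20*z) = z^2*(z - 5)*(z^2 - 9*z + 20) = z^2*(z - 5)*(z - 4)*(z - 5)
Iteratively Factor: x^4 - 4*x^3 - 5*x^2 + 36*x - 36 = (x - 2)*(x^3 - 2*x^2 - 9*x + 18) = (x - 3)*(x - 2)*(x^2 + x - 6) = (x - 3)*(x - 2)*(x + 3)*(x - 2)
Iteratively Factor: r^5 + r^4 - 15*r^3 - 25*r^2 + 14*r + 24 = (r - 1)*(r^4 + 2*r^3 - 13*r^2 - 38*r - 24) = (r - 1)*(r + 3)*(r^3 - r^2 - 10*r - 8) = (r - 1)*(r + 1)*(r + 3)*(r^2 - 2*r - 8) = (r - 4)*(r - 1)*(r + 1)*(r + 3)*(r + 2)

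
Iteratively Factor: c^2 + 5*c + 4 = (c + 1)*(c + 4)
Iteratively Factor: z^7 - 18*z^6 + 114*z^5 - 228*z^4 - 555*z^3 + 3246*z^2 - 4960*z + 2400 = (z + 3)*(z^6 - 21*z^5 + 177*z^4 - 759*z^3 + 1722*z^2 - 1920*z + 800) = (z - 5)*(z + 3)*(z^5 - 16*z^4 + 97*z^3 - 274*z^2 + 352*z - 160) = (z - 5)*(z - 2)*(z + 3)*(z^4 - 14*z^3 + 69*z^2 - 136*z + 80) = (z - 5)^2*(z - 2)*(z + 3)*(z^3 - 9*z^2 + 24*z - 16) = (z - 5)^2*(z - 2)*(z - 1)*(z + 3)*(z^2 - 8*z + 16) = (z - 5)^2*(z - 4)*(z - 2)*(z - 1)*(z + 3)*(z - 4)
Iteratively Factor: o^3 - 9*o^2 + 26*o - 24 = (o - 3)*(o^2 - 6*o + 8) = (o - 3)*(o - 2)*(o - 4)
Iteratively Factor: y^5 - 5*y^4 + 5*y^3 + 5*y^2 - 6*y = (y + 1)*(y^4 - 6*y^3 + 11*y^2 - 6*y) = (y - 1)*(y + 1)*(y^3 - 5*y^2 + 6*y) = y*(y - 1)*(y + 1)*(y^2 - 5*y + 6) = y*(y - 3)*(y - 1)*(y + 1)*(y - 2)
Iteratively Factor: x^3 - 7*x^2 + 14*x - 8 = (x - 4)*(x^2 - 3*x + 2) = (x - 4)*(x - 2)*(x - 1)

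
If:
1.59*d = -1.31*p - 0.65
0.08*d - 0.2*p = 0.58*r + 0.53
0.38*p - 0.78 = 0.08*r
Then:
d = -1.80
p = 1.69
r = -1.74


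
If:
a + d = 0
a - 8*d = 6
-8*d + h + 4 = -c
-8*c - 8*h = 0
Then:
No Solution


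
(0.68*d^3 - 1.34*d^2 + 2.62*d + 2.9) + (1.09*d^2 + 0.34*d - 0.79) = 0.68*d^3 - 0.25*d^2 + 2.96*d + 2.11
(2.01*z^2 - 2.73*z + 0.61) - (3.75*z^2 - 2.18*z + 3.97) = -1.74*z^2 - 0.55*z - 3.36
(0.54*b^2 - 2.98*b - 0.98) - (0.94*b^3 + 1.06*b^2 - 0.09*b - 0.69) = -0.94*b^3 - 0.52*b^2 - 2.89*b - 0.29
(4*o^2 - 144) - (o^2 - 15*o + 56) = 3*o^2 + 15*o - 200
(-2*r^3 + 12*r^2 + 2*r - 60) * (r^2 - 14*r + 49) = -2*r^5 + 40*r^4 - 264*r^3 + 500*r^2 + 938*r - 2940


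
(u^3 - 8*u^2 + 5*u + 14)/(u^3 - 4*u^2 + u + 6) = (u - 7)/(u - 3)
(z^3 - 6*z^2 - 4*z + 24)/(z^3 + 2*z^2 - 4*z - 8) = (z - 6)/(z + 2)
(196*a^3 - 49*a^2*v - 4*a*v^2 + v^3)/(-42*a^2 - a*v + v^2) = (-28*a^2 + 3*a*v + v^2)/(6*a + v)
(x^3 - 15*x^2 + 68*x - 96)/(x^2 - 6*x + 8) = (x^2 - 11*x + 24)/(x - 2)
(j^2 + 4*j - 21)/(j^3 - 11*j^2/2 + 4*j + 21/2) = 2*(j + 7)/(2*j^2 - 5*j - 7)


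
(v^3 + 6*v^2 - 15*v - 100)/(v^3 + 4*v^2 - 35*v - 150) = (v - 4)/(v - 6)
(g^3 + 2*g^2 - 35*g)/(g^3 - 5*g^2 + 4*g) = (g^2 + 2*g - 35)/(g^2 - 5*g + 4)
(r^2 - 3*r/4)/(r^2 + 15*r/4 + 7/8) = 2*r*(4*r - 3)/(8*r^2 + 30*r + 7)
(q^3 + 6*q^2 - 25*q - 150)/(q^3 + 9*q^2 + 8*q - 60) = (q - 5)/(q - 2)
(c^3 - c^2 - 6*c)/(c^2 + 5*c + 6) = c*(c - 3)/(c + 3)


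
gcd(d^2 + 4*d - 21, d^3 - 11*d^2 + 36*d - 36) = d - 3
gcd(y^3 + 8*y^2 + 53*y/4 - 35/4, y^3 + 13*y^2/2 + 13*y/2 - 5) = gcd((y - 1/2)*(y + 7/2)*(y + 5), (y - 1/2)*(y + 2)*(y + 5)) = y^2 + 9*y/2 - 5/2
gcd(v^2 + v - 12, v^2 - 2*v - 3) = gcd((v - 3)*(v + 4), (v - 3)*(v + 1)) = v - 3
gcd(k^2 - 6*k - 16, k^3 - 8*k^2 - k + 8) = k - 8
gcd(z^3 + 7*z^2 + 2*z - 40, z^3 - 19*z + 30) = z^2 + 3*z - 10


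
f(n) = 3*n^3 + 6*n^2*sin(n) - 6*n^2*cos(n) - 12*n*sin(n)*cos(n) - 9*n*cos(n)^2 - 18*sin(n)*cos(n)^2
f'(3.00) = 43.38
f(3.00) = 118.16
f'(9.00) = 502.33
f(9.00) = 2797.25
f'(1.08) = 44.90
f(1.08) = -4.42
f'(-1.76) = -11.52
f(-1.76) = -26.03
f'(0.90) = 26.29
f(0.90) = -10.86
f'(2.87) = 47.71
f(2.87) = 112.24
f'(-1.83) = -17.95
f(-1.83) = -24.99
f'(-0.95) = 40.12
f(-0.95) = -7.67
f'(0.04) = -28.25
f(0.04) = -1.11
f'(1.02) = 38.98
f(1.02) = -6.94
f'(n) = 6*n^2*sin(n) + 6*n^2*cos(n) + 9*n^2 + 12*n*sin(n)^2 + 18*n*sin(n)*cos(n) + 12*n*sin(n) - 12*n*cos(n)^2 - 12*n*cos(n) + 36*sin(n)^2*cos(n) - 12*sin(n)*cos(n) - 18*cos(n)^3 - 9*cos(n)^2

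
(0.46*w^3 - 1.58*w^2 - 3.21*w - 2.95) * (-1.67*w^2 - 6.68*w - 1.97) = -0.7682*w^5 - 0.4342*w^4 + 15.0089*w^3 + 29.4819*w^2 + 26.0297*w + 5.8115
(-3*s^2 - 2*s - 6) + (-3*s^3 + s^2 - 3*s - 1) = -3*s^3 - 2*s^2 - 5*s - 7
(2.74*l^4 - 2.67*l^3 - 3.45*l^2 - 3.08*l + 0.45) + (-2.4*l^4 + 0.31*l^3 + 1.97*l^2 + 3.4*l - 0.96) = 0.34*l^4 - 2.36*l^3 - 1.48*l^2 + 0.32*l - 0.51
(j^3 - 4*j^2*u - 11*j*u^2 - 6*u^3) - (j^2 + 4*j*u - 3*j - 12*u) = j^3 - 4*j^2*u - j^2 - 11*j*u^2 - 4*j*u + 3*j - 6*u^3 + 12*u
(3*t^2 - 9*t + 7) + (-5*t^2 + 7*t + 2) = -2*t^2 - 2*t + 9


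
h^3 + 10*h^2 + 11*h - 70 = (h - 2)*(h + 5)*(h + 7)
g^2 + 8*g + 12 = (g + 2)*(g + 6)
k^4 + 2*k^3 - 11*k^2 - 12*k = k*(k - 3)*(k + 1)*(k + 4)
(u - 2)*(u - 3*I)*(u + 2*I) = u^3 - 2*u^2 - I*u^2 + 6*u + 2*I*u - 12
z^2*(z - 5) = z^3 - 5*z^2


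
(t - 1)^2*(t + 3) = t^3 + t^2 - 5*t + 3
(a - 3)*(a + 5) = a^2 + 2*a - 15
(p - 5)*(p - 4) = p^2 - 9*p + 20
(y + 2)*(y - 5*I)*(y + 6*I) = y^3 + 2*y^2 + I*y^2 + 30*y + 2*I*y + 60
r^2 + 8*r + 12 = (r + 2)*(r + 6)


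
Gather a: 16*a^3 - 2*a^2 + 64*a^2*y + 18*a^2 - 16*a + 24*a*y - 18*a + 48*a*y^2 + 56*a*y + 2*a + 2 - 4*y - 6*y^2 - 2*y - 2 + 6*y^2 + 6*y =16*a^3 + a^2*(64*y + 16) + a*(48*y^2 + 80*y - 32)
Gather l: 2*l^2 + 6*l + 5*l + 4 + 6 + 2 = 2*l^2 + 11*l + 12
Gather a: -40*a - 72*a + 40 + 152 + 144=336 - 112*a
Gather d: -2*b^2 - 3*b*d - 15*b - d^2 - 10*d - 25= -2*b^2 - 15*b - d^2 + d*(-3*b - 10) - 25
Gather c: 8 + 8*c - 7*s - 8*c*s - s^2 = c*(8 - 8*s) - s^2 - 7*s + 8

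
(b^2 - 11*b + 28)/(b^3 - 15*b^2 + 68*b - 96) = (b - 7)/(b^2 - 11*b + 24)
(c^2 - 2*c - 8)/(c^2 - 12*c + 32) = (c + 2)/(c - 8)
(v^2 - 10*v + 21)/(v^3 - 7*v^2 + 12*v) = (v - 7)/(v*(v - 4))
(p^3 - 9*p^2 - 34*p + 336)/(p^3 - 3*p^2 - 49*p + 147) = (p^2 - 2*p - 48)/(p^2 + 4*p - 21)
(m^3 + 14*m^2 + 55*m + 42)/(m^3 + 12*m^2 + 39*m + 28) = (m + 6)/(m + 4)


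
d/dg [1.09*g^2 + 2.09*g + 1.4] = 2.18*g + 2.09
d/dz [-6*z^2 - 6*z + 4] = -12*z - 6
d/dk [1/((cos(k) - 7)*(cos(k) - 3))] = 2*(cos(k) - 5)*sin(k)/((cos(k) - 7)^2*(cos(k) - 3)^2)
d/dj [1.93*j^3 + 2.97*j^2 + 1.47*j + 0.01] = 5.79*j^2 + 5.94*j + 1.47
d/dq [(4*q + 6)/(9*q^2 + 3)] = 4*(-3*q^2 - 9*q + 1)/(3*(9*q^4 + 6*q^2 + 1))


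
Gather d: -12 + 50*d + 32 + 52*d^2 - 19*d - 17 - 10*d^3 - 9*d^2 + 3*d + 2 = -10*d^3 + 43*d^2 + 34*d + 5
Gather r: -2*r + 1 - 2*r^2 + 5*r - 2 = -2*r^2 + 3*r - 1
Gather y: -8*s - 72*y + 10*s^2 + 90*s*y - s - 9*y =10*s^2 - 9*s + y*(90*s - 81)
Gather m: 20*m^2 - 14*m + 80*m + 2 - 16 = 20*m^2 + 66*m - 14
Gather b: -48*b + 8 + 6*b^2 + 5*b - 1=6*b^2 - 43*b + 7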